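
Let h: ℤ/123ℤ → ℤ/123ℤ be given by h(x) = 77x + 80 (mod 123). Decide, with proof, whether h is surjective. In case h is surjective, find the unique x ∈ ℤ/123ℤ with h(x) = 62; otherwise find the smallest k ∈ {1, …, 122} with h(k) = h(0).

102

Since gcd(77, 123) = 1, 77 is invertible modulo 123. Euclid's algorithm: 123 = 1·77 + 46, 77 = 1·46 + 31, 46 = 1·31 + 15, 31 = 2·15 + 1; back-substituting gives 1 = 8·77 − 5·123, so 77⁻¹ ≡ 8 (mod 123).
For any y ∈ ℤ/123ℤ, x = 8(y − 80) mod 123 satisfies h(x) = 77·8(y − 80) + 80 ≡ y (since 77·8 ≡ 1 mod 123). So every y has a preimage.
So h is surjective.
Since h is surjective, we compute h⁻¹(62): solve 77x + 80 ≡ 62 (mod 123), i.e. 77x ≡ 105 (mod 123).
Multiplying by 77⁻¹ = 8 gives x ≡ 8·105 = 840 = 6·123 + 102 ≡ 102 (mod 123).
Check: h(102) = 77·102 + 80 = 7934 = 64·123 + 62 ≡ 62 (mod 123).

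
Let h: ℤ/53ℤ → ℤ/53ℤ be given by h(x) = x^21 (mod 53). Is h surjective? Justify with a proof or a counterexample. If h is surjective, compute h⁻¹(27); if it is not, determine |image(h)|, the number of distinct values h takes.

5

Since 53 is prime, the nonzero elements of ℤ/53ℤ form a cyclic group of order 52.
As gcd(21, 52) = 1, raising to the 21st power is a bijection on this group: if u^21 ≡ v^21 then (uv^{−1})^21 = 1, and the only element of order dividing gcd(21, 52) = 1 is 1, so u = v.
With h(0) = 0 this makes h injective on all of ℤ/53ℤ, hence bijective (finite equal-size domain and codomain). In particular h is surjective.
Since h is surjective, we find the preimage of 27. The inverse of x ↦ x^21 on (ℤ/53ℤ)^× is x ↦ x^5, because 21·5 = 105 = 2·52 + 1 ≡ 1 (mod 52) and x^{52} = 1 for x ≠ 0 (Fermat). So h⁻¹(27) = 27^5 mod 53.
Repeated squaring mod 53: 27^1 ≡ 27, 27^2 ≡ 27² = 729 ≡ 40, 27^4 ≡ 40² = 1600 ≡ 10. Since 5 = 4 + 1, 27^5 ≡ 10·27: 10·27 = 270 ≡ 5. So 27^5 ≡ 5 (mod 53).
Hence h⁻¹(27) = 5.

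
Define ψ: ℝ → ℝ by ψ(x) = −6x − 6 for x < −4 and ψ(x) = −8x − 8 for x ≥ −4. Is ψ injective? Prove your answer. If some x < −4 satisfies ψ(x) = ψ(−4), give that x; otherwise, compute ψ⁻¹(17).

-5

Both pieces are strictly decreasing (slopes −6 and −8), so each is injective on its own interval.
The left piece maps (−∞, −4) onto (18, ∞); the right piece maps [−4, ∞) onto (−∞, 24].
These images overlap. In particular ψ(−4) = 24 (right piece), and solving −6x − 6 = 24 on the left piece gives x = −5 < −4.
So ψ(−5) = ψ(−4) with −5 ≠ −4, and ψ is not injective. This x = −5 is the requested value below −4.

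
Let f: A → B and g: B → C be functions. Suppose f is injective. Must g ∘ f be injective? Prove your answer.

not injective

No. Take A = B = C = {0, 1}, f = identity (injective), and g(x) = 0 for every x.
Then (g ∘ f)(0) = 0 = (g ∘ f)(1) with 0 ≠ 1, so g ∘ f is not injective.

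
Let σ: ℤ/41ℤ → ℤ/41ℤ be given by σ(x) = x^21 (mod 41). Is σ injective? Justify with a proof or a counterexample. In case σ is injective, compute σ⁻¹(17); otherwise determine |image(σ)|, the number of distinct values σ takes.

24

Since 41 is prime, the nonzero elements of ℤ/41ℤ form a cyclic group of order 40.
As gcd(21, 40) = 1, raising to the 21st power is a bijection on this group: if x_1^21 ≡ x_2^21 then (x_1x_2^{−1})^21 = 1, and the only element of order dividing gcd(21, 40) = 1 is 1, so x_1 = x_2.
With σ(0) = 0 this makes σ injective on all of ℤ/41ℤ, hence bijective (finite equal-size domain and codomain). In particular σ is injective.
Since σ is injective, we find the preimage of 17. The inverse of x ↦ x^21 on (ℤ/41ℤ)^× is x ↦ x^21, because 21·21 = 441 = 11·40 + 1 ≡ 1 (mod 40) and x^{40} = 1 for x ≠ 0 (Fermat). So σ⁻¹(17) = 17^21 mod 41.
Repeated squaring mod 41: 17^1 ≡ 17, 17^2 ≡ 17² = 289 ≡ 2, 17^4 ≡ 2² = 4, 17^8 ≡ 4² = 16, 17^16 ≡ 16² = 256 ≡ 10. Since 21 = 16 + 4 + 1, 17^21 ≡ 10·4·17: 10·4 = 40, then 40·17 = 680 ≡ 24. So 17^21 ≡ 24 (mod 41).
Hence σ⁻¹(17) = 24.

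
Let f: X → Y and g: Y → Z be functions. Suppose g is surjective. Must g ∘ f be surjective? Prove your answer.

not surjective

No. Take X = {0}, Y = Z = {0, 1, 2}, f(0) = 0, and g = identity (surjective).
Then (g ∘ f)(0) = 0, and 2 ∈ Z has no preimage under g ∘ f, so g ∘ f is not surjective.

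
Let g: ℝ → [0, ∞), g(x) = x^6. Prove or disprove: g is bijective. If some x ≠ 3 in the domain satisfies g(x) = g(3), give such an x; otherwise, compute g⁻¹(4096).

-3

g(3) = 729 = (−3)^6 = g(−3) (since 6 is even), with 3 ≠ −3. So g is not injective, hence not bijective.
For the follow-up, such an x exists: taking x = −3 ∈ ℝ gives g(−3) = 729 = g(3) with −3 ≠ 3.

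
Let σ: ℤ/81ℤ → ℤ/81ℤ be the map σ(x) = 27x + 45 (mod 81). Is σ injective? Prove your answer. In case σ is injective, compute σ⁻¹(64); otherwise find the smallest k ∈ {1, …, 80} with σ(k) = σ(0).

We have gcd(27, 81) = 27 > 1. Taking u = 0 and v = 3: σ(0) = 45 and σ(3) = 27·3 + 45 = 126 ≡ 45 (mod 81).
So σ(0) = σ(3) while 0 ≠ 3, so σ is not injective.
Since σ is not injective, we find the least positive k with σ(k) = σ(0): this means 27k ≡ 0 (mod 81), i.e. 81 ∣ 27k. Since gcd(27, 81) = 27, dividing through by 27 this holds exactly when 3 ∣ k.
The smallest positive such k is 3.

3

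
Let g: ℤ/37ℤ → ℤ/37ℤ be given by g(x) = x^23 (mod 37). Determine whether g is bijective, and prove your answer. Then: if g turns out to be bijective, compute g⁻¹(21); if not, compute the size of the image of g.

3

Since 37 is prime, the nonzero elements of ℤ/37ℤ form a cyclic group of order 36.
As gcd(23, 36) = 1, raising to the 23rd power is a bijection on this group: if u^23 ≡ v^23 then (uv^{−1})^23 = 1, and the only element of order dividing gcd(23, 36) = 1 is 1, so u = v.
With g(0) = 0 this makes g injective on all of ℤ/37ℤ, hence bijective (finite equal-size domain and codomain). In particular g is bijective.
Since g is bijective, we find the preimage of 21. The inverse of x ↦ x^23 on (ℤ/37ℤ)^× is x ↦ x^11, because 23·11 = 253 = 7·36 + 1 ≡ 1 (mod 36) and x^{36} = 1 for x ≠ 0 (Fermat). So g⁻¹(21) = 21^11 mod 37.
Repeated squaring mod 37: 21^1 ≡ 21, 21^2 ≡ 21² = 441 ≡ 34, 21^4 ≡ 34² = 1156 ≡ 9, 21^8 ≡ 9² = 81 ≡ 7. Since 11 = 8 + 2 + 1, 21^11 ≡ 7·34·21: 7·34 = 238 ≡ 16, then 16·21 = 336 ≡ 3. So 21^11 ≡ 3 (mod 37).
Hence g⁻¹(21) = 3.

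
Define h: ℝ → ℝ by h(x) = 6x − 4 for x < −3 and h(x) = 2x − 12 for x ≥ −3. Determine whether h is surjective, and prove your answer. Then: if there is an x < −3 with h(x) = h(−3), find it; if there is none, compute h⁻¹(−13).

Both pieces are strictly increasing (slopes 6 and 2), so each is injective on its own interval.
The left piece maps (−∞, −3) onto (−∞, −22); the right piece maps [−3, ∞) onto [−18, ∞).
The union (−∞, −22) ∪ [−18, ∞) omits the interval between −22 and −18; in particular −22 has no preimage. So h is not surjective.
Because the two images are disjoint, no x < −3 has h(x) = h(−3), so we compute h⁻¹(−13): −13 lies in [−18, ∞), so solve 2x − 12 = −13: x = (−13 + 12)/2 = −1/2.

-1/2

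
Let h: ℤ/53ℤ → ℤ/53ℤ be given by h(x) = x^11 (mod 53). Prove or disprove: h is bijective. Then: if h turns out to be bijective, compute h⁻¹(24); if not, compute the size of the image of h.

Since 53 is prime, the nonzero elements of ℤ/53ℤ form a cyclic group of order 52.
As gcd(11, 52) = 1, raising to the 11th power is a bijection on this group: if s^11 ≡ t^11 then (st^{−1})^11 = 1, and the only element of order dividing gcd(11, 52) = 1 is 1, so s = t.
With h(0) = 0 this makes h injective on all of ℤ/53ℤ, hence bijective (finite equal-size domain and codomain). In particular h is bijective.
Since h is bijective, we find the preimage of 24. The inverse of x ↦ x^11 on (ℤ/53ℤ)^× is x ↦ x^19, because 11·19 = 209 = 4·52 + 1 ≡ 1 (mod 52) and x^{52} = 1 for x ≠ 0 (Fermat). So h⁻¹(24) = 24^19 mod 53.
Repeated squaring mod 53: 24^1 ≡ 24, 24^2 ≡ 24² = 576 ≡ 46, 24^4 ≡ 46² = 2116 ≡ 49, 24^8 ≡ 49² = 2401 ≡ 16, 24^16 ≡ 16² = 256 ≡ 44. Since 19 = 16 + 2 + 1, 24^19 ≡ 44·46·24: 44·46 = 2024 ≡ 10, then 10·24 = 240 ≡ 28. So 24^19 ≡ 28 (mod 53).
Hence h⁻¹(24) = 28.

28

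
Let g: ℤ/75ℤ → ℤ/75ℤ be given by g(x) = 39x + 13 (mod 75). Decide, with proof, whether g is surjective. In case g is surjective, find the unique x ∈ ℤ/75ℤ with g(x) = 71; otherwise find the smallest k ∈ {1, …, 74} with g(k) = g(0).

By definition, g is surjective if every y in the codomain equals g(x) for some x in the domain.
Since gcd(39, 75) = 3, we have 39x ≡ 0 (mod 3) for all x, so g(x) ≡ 1 (mod 3).
But 0 ≢ 1 (mod 3), so 0 ∈ ℤ/75ℤ has no preimage. Therefore g is not surjective.
Since g is not surjective, we find the least positive k with g(k) = g(0): this means 39k ≡ 0 (mod 75), i.e. 75 ∣ 39k. Since gcd(39, 75) = 3, dividing through by 3 this holds exactly when 25 ∣ 13k, and as gcd(13, 25) = 1, exactly when 25 ∣ k.
The smallest positive such k is 25.

25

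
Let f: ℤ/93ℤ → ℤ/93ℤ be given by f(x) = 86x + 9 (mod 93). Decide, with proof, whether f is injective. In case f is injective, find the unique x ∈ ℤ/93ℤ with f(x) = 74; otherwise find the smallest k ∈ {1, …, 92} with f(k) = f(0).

Suppose f(u) = f(v) in ℤ/93ℤ. Then 86u + 9 ≡ 86v + 9 (mod 93), therefore 86(u − v) ≡ 0 (mod 93).
Since gcd(86, 93) = 1, 86 is invertible modulo 93, therefore u − v ≡ 0 (mod 93), i.e. u = v.
Thus f is injective.
We now compute 86⁻¹ mod 93 explicitly. Euclid's algorithm: 93 = 1·86 + 7, 86 = 12·7 + 2, 7 = 3·2 + 1; back-substituting gives 1 = 53·86 − 49·93, so 86⁻¹ ≡ 53 (mod 93).
Since f is injective, we find f⁻¹(74): we need 86x ≡ 74 − 9 ≡ 65 (mod 93). Using 86⁻¹ = 53: x ≡ 53·65 = 3445 = 37·93 + 4, so x = 4.
Check: f(4) = 86·4 + 9 = 353 = 3·93 + 74 ≡ 74 (mod 93).

4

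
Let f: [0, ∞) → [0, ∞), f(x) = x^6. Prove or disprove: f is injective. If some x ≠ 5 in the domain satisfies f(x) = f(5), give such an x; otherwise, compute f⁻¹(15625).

On [0, ∞), x ↦ x^6 is strictly increasing, so f(x_1) = f(x_2) forces x_1 = x_2. Hence f is injective.
Since x ↦ x^6 is strictly increasing on [0, ∞), it is injective there, so no x ≠ 5 in the domain has f(x) = f(5). We therefore compute f⁻¹(15625) = 15625^{1/6} = 5 (indeed 5^6 = 15625).

5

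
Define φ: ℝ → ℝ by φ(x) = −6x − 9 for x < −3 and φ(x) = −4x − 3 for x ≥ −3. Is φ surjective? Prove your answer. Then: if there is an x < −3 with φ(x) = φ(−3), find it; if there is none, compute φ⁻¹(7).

-5/2

Both pieces are strictly decreasing (slopes −6 and −4), so each is injective on its own interval.
The left piece maps (−∞, −3) onto (9, ∞); the right piece maps [−3, ∞) onto (−∞, 9].
These images together cover ℝ, so φ is surjective.
Because the two images are disjoint, no x < −3 has φ(x) = φ(−3), so we compute φ⁻¹(7): 7 lies in (−∞, 9], so solve −4x − 3 = 7: x = (7 + 3)/(−4) = −5/2.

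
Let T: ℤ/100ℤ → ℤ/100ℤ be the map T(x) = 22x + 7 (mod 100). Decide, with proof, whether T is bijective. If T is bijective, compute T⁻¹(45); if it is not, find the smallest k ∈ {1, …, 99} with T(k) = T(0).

50

Recall: T is injective when T(x_1) = T(x_2) forces x_1 = x_2.
We have gcd(22, 100) = 2 > 1. Taking x_1 = 0 and x_2 = 50: T(0) = 7 and T(50) = 22·50 + 7 = 1107 ≡ 7 (mod 100).
So T(0) = T(50) while 0 ≠ 50, so T is not injective, hence not bijective.
Since T is not bijective, we find the least positive k with T(k) = T(0): this means 22k ≡ 0 (mod 100), i.e. 100 ∣ 22k. Since gcd(22, 100) = 2, dividing through by 2 this holds exactly when 50 ∣ 11k, and as gcd(11, 50) = 1, exactly when 50 ∣ k.
The smallest positive such k is 50.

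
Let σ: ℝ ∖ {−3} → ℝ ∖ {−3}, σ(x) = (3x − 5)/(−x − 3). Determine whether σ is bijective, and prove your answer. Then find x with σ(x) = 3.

Suppose σ(u) = σ(v). Cross-multiplying: (3u − 5)(−v − 3) = (3v − 5)(−u − 3).
Expanding both sides and cancelling the symmetric terms leaves −14·(u − v) = 0. Since −14 ≠ 0, u = v. So σ is injective.
For any y ≠ −3, solving y(−x − 3) = 3x − 5 for x gives a well-defined x ≠ −3. So σ is surjective.
Thus σ is bijective.
Solving σ(x) = 3: cross-multiplying gives 3x − 5 = 3(−x − 3), which rearranges to 6x = −4, so x = −2/3.

-2/3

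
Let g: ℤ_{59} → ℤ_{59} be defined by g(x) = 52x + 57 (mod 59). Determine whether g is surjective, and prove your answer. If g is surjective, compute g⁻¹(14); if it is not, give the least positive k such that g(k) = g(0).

Since gcd(52, 59) = 1, 52 is invertible modulo 59. Euclid's algorithm: 59 = 1·52 + 7, 52 = 7·7 + 3, 7 = 2·3 + 1; back-substituting gives 1 = 42·52 − 37·59, so 52⁻¹ ≡ 42 (mod 59).
Then y ↦ 42(y − 57) is a two-sided inverse to g, so every y ∈ ℤ_{59} has a preimage.
Hence g is surjective.
Since g is surjective, we find g⁻¹(14): we need 52x ≡ 14 − 57 ≡ 16 (mod 59). Using 52⁻¹ = 42: x ≡ 42·16 = 672 = 11·59 + 23, so x = 23.
Check: g(23) = 52·23 + 57 = 1253 = 21·59 + 14 ≡ 14 (mod 59).

23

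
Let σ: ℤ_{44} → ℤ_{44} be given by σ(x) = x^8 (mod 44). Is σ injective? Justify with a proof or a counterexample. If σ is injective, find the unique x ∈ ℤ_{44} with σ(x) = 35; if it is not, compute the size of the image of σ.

12

σ(10): Repeated squaring mod 44: 10^1 ≡ 10, 10^2 ≡ 10² = 100 ≡ 12, 10^4 ≡ 12² = 144 ≡ 12, 10^8 ≡ 12² = 144 ≡ 12. So 10^8 ≡ 12 (mod 44).
σ(12): Repeated squaring mod 44: 12^1 ≡ 12, 12^2 ≡ 12² = 144 ≡ 12, 12^4 ≡ 12² = 144 ≡ 12, 12^8 ≡ 12² = 144 ≡ 12. So 12^8 ≡ 12 (mod 44).
So σ(10) = σ(12) = 12 while 10 ≠ 12, hence σ is not injective.
Since σ is not injective, we determine |image(σ)|. Computing x^8 mod 44 for each x (by repeated squaring, reducing mod 44 at every step), the values σ(0), σ(1), …, σ(43) are: 0, 1, 36, 5, 20, 37, 4, 9, 16, 25, 12, 33, 12, 25, 16, 9, 4, 37, 20, 5, 36, 1, 0, 1, 36, 5, 20, 37, 4, 9, 16, 25, 12, 33, 12, 25, 16, 9, 4, 37, 20, 5, 36, 1.
The distinct values are {0, 1, 4, 5, 9, 12, 16, 20, 25, 33, 36, 37}; there are 12 of them.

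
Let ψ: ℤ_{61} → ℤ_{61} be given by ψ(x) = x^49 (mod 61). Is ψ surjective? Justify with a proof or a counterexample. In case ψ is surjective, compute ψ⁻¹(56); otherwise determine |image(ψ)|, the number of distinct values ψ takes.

15

Since 61 is prime, the nonzero elements of ℤ_{61} form a cyclic group of order 60.
As gcd(49, 60) = 1, raising to the 49th power is a bijection on this group: if a^49 ≡ b^49 then (ab^{−1})^49 = 1, and the only element of order dividing gcd(49, 60) = 1 is 1, so a = b.
With ψ(0) = 0 this makes ψ injective on all of ℤ_{61}, hence bijective (finite equal-size domain and codomain). In particular ψ is surjective.
Since ψ is surjective, we find the preimage of 56. The inverse of x ↦ x^49 on (ℤ_{61})^× is x ↦ x^49, because 49·49 = 2401 = 40·60 + 1 ≡ 1 (mod 60) and x^{60} = 1 for x ≠ 0 (Fermat). So ψ⁻¹(56) = 56^49 mod 61.
Repeated squaring mod 61: 56^1 ≡ 56, 56^2 ≡ 56² = 3136 ≡ 25, 56^4 ≡ 25² = 625 ≡ 15, 56^8 ≡ 15² = 225 ≡ 42, 56^16 ≡ 42² = 1764 ≡ 56, 56^32 ≡ 56² = 3136 ≡ 25. Since 49 = 32 + 16 + 1, 56^49 ≡ 25·56·56: 25·56 = 1400 ≡ 58, then 58·56 = 3248 ≡ 15. So 56^49 ≡ 15 (mod 61).
Hence ψ⁻¹(56) = 15.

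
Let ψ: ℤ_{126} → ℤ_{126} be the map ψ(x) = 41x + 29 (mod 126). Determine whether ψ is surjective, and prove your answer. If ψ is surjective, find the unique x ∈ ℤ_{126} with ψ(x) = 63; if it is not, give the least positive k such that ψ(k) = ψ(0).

Since gcd(41, 126) = 1, 41 is invertible modulo 126. Euclid's algorithm: 126 = 3·41 + 3, 41 = 13·3 + 2, 3 = 1·2 + 1; back-substituting gives 1 = 83·41 − 27·126, so 41⁻¹ ≡ 83 (mod 126).
Then y ↦ 83(y − 29) is a two-sided inverse to ψ, so every y ∈ ℤ_{126} has a preimage.
Thus ψ is surjective.
Since ψ is surjective, we find ψ⁻¹(63): we need 41x ≡ 63 − 29 ≡ 34 (mod 126). Using 41⁻¹ = 83: x ≡ 83·34 = 2822 = 22·126 + 50, so x = 50.
Check: ψ(50) = 41·50 + 29 = 2079 = 16·126 + 63 ≡ 63 (mod 126).

50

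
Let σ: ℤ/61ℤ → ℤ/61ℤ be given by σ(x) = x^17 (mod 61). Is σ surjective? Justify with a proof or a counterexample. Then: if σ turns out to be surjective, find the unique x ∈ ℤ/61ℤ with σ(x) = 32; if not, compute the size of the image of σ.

Since 61 is prime, the nonzero elements of ℤ/61ℤ form a cyclic group of order 60.
As gcd(17, 60) = 1, raising to the 17th power is a bijection on this group: if s^17 ≡ t^17 then (st^{−1})^17 = 1, and the only element of order dividing gcd(17, 60) = 1 is 1, so s = t.
With σ(0) = 0 this makes σ injective on all of ℤ/61ℤ, hence bijective (finite equal-size domain and codomain). In particular σ is surjective.
Since σ is surjective, we find the preimage of 32. The inverse of x ↦ x^17 on (ℤ/61ℤ)^× is x ↦ x^53, because 17·53 = 901 = 15·60 + 1 ≡ 1 (mod 60) and x^{60} = 1 for x ≠ 0 (Fermat). So σ⁻¹(32) = 32^53 mod 61.
Repeated squaring mod 61: 32^1 ≡ 32, 32^2 ≡ 32² = 1024 ≡ 48, 32^4 ≡ 48² = 2304 ≡ 47, 32^8 ≡ 47² = 2209 ≡ 13, 32^16 ≡ 13² = 169 ≡ 47, 32^32 ≡ 47² = 2209 ≡ 13. Since 53 = 32 + 16 + 4 + 1, 32^53 ≡ 13·47·47·32: 13·47 = 611 ≡ 1, then 1·47 = 47, then 47·32 = 1504 ≡ 40. So 32^53 ≡ 40 (mod 61).
Hence σ⁻¹(32) = 40.

40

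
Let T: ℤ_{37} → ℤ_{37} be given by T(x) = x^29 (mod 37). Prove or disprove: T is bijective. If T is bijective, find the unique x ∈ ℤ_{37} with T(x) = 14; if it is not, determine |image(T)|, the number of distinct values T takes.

29

Since 37 is prime, the nonzero elements of ℤ_{37} form a cyclic group of order 36.
As gcd(29, 36) = 1, raising to the 29th power is a bijection on this group: if a^29 ≡ b^29 then (ab^{−1})^29 = 1, and the only element of order dividing gcd(29, 36) = 1 is 1, so a = b.
With T(0) = 0 this makes T injective on all of ℤ_{37}, hence bijective (finite equal-size domain and codomain). In particular T is bijective.
Since T is bijective, we find the preimage of 14. The inverse of x ↦ x^29 on (ℤ_{37})^× is x ↦ x^5, because 29·5 = 145 = 4·36 + 1 ≡ 1 (mod 36) and x^{36} = 1 for x ≠ 0 (Fermat). So T⁻¹(14) = 14^5 mod 37.
Repeated squaring mod 37: 14^1 ≡ 14, 14^2 ≡ 14² = 196 ≡ 11, 14^4 ≡ 11² = 121 ≡ 10. Since 5 = 4 + 1, 14^5 ≡ 10·14: 10·14 = 140 ≡ 29. So 14^5 ≡ 29 (mod 37).
Hence T⁻¹(14) = 29.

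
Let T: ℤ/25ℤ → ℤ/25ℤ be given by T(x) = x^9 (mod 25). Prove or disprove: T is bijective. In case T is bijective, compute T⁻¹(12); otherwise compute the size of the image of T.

T(0) = 0^9 = 0.
T(5): Repeated squaring mod 25: 5^1 ≡ 5, 5^2 ≡ 5² = 25 ≡ 0, 5^4 ≡ 0² = 0, 5^8 ≡ 0² = 0. Since 9 = 8 + 1, 5^9 ≡ 0·5: 0·5 = 0. So 5^9 ≡ 0 (mod 25).
So T(0) = T(5) = 0 while 0 ≠ 5, therefore T is not injective, hence not bijective.
Since T is not bijective, we determine |image(T)|. Computing x^9 mod 25 for each x (by repeated squaring, reducing mod 25 at every step), the values T(0), T(1), …, T(24) are: 0, 1, 12, 8, 19, 0, 21, 7, 3, 14, 0, 16, 2, 23, 9, 0, 11, 22, 18, 4, 0, 6, 17, 13, 24.
The distinct values are {0, 1, 2, 3, 4, 6, 7, 8, 9, 11, 12, 13, 14, 16, 17, 18, 19, 21, 22, 23, 24}; there are 21 of them.

21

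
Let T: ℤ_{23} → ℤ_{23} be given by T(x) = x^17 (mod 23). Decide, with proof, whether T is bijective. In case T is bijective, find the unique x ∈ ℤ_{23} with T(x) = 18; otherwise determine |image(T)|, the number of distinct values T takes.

Since 23 is prime, the nonzero elements of ℤ_{23} form a cyclic group of order 22.
As gcd(17, 22) = 1, raising to the 17th power is a bijection on this group: if x_1^17 ≡ x_2^17 then (x_1x_2^{−1})^17 = 1, and the only element of order dividing gcd(17, 22) = 1 is 1, so x_1 = x_2.
With T(0) = 0 this makes T injective on all of ℤ_{23}, hence bijective (finite equal-size domain and codomain). In particular T is bijective.
Since T is bijective, we find the preimage of 18. The inverse of x ↦ x^17 on (ℤ_{23})^× is x ↦ x^13, because 17·13 = 221 = 10·22 + 1 ≡ 1 (mod 22) and x^{22} = 1 for x ≠ 0 (Fermat). So T⁻¹(18) = 18^13 mod 23.
Repeated squaring mod 23: 18^1 ≡ 18, 18^2 ≡ 18² = 324 ≡ 2, 18^4 ≡ 2² = 4, 18^8 ≡ 4² = 16. Since 13 = 8 + 4 + 1, 18^13 ≡ 16·4·18: 16·4 = 64 ≡ 18, then 18·18 = 324 ≡ 2. So 18^13 ≡ 2 (mod 23).
Hence T⁻¹(18) = 2.

2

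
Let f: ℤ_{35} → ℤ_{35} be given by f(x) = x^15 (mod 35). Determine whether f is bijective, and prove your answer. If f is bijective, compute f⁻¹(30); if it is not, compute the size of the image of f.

15

f(4): Repeated squaring mod 35: 4^1 ≡ 4, 4^2 ≡ 4² = 16, 4^4 ≡ 16² = 256 ≡ 11, 4^8 ≡ 11² = 121 ≡ 16. Since 15 = 8 + 4 + 2 + 1, 4^15 ≡ 16·11·16·4: 16·11 = 176 ≡ 1, then 1·16 = 16, then 16·4 = 64 ≡ 29. So 4^15 ≡ 29 (mod 35).
f(9): Repeated squaring mod 35: 9^1 ≡ 9, 9^2 ≡ 9² = 81 ≡ 11, 9^4 ≡ 11² = 121 ≡ 16, 9^8 ≡ 16² = 256 ≡ 11. Since 15 = 8 + 4 + 2 + 1, 9^15 ≡ 11·16·11·9: 11·16 = 176 ≡ 1, then 1·11 = 11, then 11·9 = 99 ≡ 29. So 9^15 ≡ 29 (mod 35).
So f(4) = f(9) = 29 while 4 ≠ 9, hence f is not injective, hence not bijective.
Since f is not bijective, we determine |image(f)|. Computing x^15 mod 35 for each x (by repeated squaring, reducing mod 35 at every step), the values f(0), f(1), …, f(34) are: 0, 1, 8, 27, 29, 20, 6, 28, 22, 29, 20, 1, 13, 27, 14, 15, 1, 13, 22, 34, 20, 21, 8, 22, 34, 15, 6, 13, 7, 29, 15, 6, 8, 27, 34.
The distinct values are {0, 1, 6, 7, 8, 13, 14, 15, 20, 21, 22, 27, 28, 29, 34}; there are 15 of them.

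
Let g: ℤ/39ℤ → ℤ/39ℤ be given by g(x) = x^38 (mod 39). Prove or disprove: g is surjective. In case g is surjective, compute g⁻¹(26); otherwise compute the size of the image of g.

14

g(5): Repeated squaring mod 39: 5^1 ≡ 5, 5^2 ≡ 5² = 25, 5^4 ≡ 25² = 625 ≡ 1, 5^8 ≡ 1² = 1, 5^16 ≡ 1² = 1, 5^32 ≡ 1² = 1. Since 38 = 32 + 4 + 2, 5^38 ≡ 1·1·25: 1·1 = 1, then 1·25 = 25. So 5^38 ≡ 25 (mod 39).
g(8): Repeated squaring mod 39: 8^1 ≡ 8, 8^2 ≡ 8² = 64 ≡ 25, 8^4 ≡ 25² = 625 ≡ 1, 8^8 ≡ 1² = 1, 8^16 ≡ 1² = 1, 8^32 ≡ 1² = 1. Since 38 = 32 + 4 + 2, 8^38 ≡ 1·1·25: 1·1 = 1, then 1·25 = 25. So 8^38 ≡ 25 (mod 39).
So g(5) = g(8) = 25 while 5 ≠ 8, so g is not injective.
A non-injective map from the 39-element set ℤ/39ℤ to itself takes at most 38 distinct values, so it cannot be surjective. Thus g is not surjective.
Since g is not surjective, we determine |image(g)|. Computing x^38 mod 39 for each x (by repeated squaring, reducing mod 39 at every step), the values g(0), g(1), …, g(38) are: 0, 1, 4, 9, 16, 25, 36, 10, 25, 3, 22, 4, 27, 13, 1, 30, 22, 16, 12, 10, 10, 12, 16, 22, 30, 1, 13, 27, 4, 22, 3, 25, 10, 36, 25, 16, 9, 4, 1.
The distinct values are {0, 1, 3, 4, 9, 10, 12, 13, 16, 22, 25, 27, 30, 36}; there are 14 of them.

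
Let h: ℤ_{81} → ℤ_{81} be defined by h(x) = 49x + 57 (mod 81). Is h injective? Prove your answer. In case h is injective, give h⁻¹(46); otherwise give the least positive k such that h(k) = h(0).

13

Suppose h(u) = h(v) in ℤ_{81}. Then 49u + 57 ≡ 49v + 57 (mod 81), therefore 49(u − v) ≡ 0 (mod 81).
Since gcd(49, 81) = 1, 49 is invertible modulo 81, so u − v ≡ 0 (mod 81), i.e. u = v.
So h is injective.
We now compute 49⁻¹ mod 81 explicitly. Euclid's algorithm: 81 = 1·49 + 32, 49 = 1·32 + 17, 32 = 1·17 + 15, 17 = 1·15 + 2, 15 = 7·2 + 1; back-substituting gives 1 = 43·49 − 26·81, so 49⁻¹ ≡ 43 (mod 81).
Since h is injective, we find h⁻¹(46): we need 49x ≡ 46 − 57 ≡ 70 (mod 81). Using 49⁻¹ = 43: x ≡ 43·70 = 3010 = 37·81 + 13, so x = 13.
Check: h(13) = 49·13 + 57 = 694 = 8·81 + 46 ≡ 46 (mod 81).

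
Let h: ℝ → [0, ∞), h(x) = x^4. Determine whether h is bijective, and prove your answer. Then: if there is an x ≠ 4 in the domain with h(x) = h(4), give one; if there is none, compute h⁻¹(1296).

-4

h(4) = 256 = (−4)^4 = h(−4) (since 4 is even), with 4 ≠ −4. So h is not injective, hence not bijective.
For the follow-up, such an x exists: taking x = −4 ∈ ℝ gives h(−4) = 256 = h(4) with −4 ≠ 4.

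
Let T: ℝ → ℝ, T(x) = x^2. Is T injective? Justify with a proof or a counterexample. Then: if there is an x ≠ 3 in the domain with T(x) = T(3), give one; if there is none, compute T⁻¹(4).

T(3) = 9 = (−3)^2 = T(−3) (since 2 is even), with 3 ≠ −3. So T is not injective.
For the follow-up, such an x exists: taking x = −3 ∈ ℝ gives T(−3) = 9 = T(3) with −3 ≠ 3.

-3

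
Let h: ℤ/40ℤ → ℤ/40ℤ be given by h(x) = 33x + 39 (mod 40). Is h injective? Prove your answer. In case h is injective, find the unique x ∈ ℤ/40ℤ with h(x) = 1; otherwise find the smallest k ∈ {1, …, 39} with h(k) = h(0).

If h(u) = h(v), then 33u ≡ 33v (mod 40). Because gcd(33, 40) = 1, we may cancel 33 to get u ≡ v (mod 40).
Hence h is injective.
We now compute 33⁻¹ mod 40 explicitly. Euclid's algorithm: 40 = 1·33 + 7, 33 = 4·7 + 5, 7 = 1·5 + 2, 5 = 2·2 + 1; back-substituting gives 1 = 17·33 − 14·40, so 33⁻¹ ≡ 17 (mod 40).
Since h is injective, we compute h⁻¹(1): solve 33x + 39 ≡ 1 (mod 40), i.e. 33x ≡ 2 (mod 40).
Multiplying by 33⁻¹ = 17 gives x ≡ 17·2 = 34 ≡ 34 (mod 40).
Check: h(34) = 33·34 + 39 = 1161 = 29·40 + 1 ≡ 1 (mod 40).

34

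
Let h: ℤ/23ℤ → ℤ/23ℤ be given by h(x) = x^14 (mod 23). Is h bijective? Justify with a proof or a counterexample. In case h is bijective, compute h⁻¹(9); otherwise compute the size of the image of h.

h(11): Repeated squaring mod 23: 11^1 ≡ 11, 11^2 ≡ 11² = 121 ≡ 6, 11^4 ≡ 6² = 36 ≡ 13, 11^8 ≡ 13² = 169 ≡ 8. Since 14 = 8 + 4 + 2, 11^14 ≡ 8·13·6: 8·13 = 104 ≡ 12, then 12·6 = 72 ≡ 3. So 11^14 ≡ 3 (mod 23).
h(12): Repeated squaring mod 23: 12^1 ≡ 12, 12^2 ≡ 12² = 144 ≡ 6, 12^4 ≡ 6² = 36 ≡ 13, 12^8 ≡ 13² = 169 ≡ 8. Since 14 = 8 + 4 + 2, 12^14 ≡ 8·13·6: 8·13 = 104 ≡ 12, then 12·6 = 72 ≡ 3. So 12^14 ≡ 3 (mod 23).
So h(11) = h(12) = 3 while 11 ≠ 12, therefore h is not injective, hence not bijective.
Since h is not bijective, we determine |image(h)|. Computing x^14 mod 23 for each x (by repeated squaring, reducing mod 23 at every step), the values h(0), h(1), …, h(22) are: 0, 1, 8, 4, 18, 13, 9, 2, 6, 16, 12, 3, 3, 12, 16, 6, 2, 9, 13, 18, 4, 8, 1.
The distinct values are {0, 1, 2, 3, 4, 6, 8, 9, 12, 13, 16, 18}; there are 12 of them.

12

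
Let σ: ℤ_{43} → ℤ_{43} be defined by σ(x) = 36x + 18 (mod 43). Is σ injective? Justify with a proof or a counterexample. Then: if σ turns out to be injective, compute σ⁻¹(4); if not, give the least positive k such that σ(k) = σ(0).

Recall: σ is injective if σ(s) = σ(t) implies s = t.
If σ(s) = σ(t), then 36s ≡ 36t (mod 43). Because gcd(36, 43) = 1, we may cancel 36 to get s ≡ t (mod 43).
Hence σ is injective.
We now compute 36⁻¹ mod 43 explicitly. Euclid's algorithm: 43 = 1·36 + 7, 36 = 5·7 + 1; back-substituting gives 1 = 6·36 − 5·43, so 36⁻¹ ≡ 6 (mod 43).
Since σ is injective, we find σ⁻¹(4): we need 36x ≡ 4 − 18 ≡ 29 (mod 43). Using 36⁻¹ = 6: x ≡ 6·29 = 174 = 4·43 + 2, so x = 2.
Check: σ(2) = 36·2 + 18 = 90 = 2·43 + 4 ≡ 4 (mod 43).

2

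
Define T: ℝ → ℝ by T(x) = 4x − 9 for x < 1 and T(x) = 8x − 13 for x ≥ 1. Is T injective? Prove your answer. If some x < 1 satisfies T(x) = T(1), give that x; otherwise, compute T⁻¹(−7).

Both pieces are strictly increasing (slopes 4 and 8), so each is injective on its own interval.
The left piece maps (−∞, 1) onto (−∞, −5); the right piece maps [1, ∞) onto [−5, ∞).
These images are disjoint, so no value is attained by both pieces. Thus T is injective.
Because the two images are disjoint, no x < 1 has T(x) = T(1), so we compute T⁻¹(−7): −7 lies in (−∞, −5), so solve 4x − 9 = −7: x = (−7 + 9)/4 = 1/2.

1/2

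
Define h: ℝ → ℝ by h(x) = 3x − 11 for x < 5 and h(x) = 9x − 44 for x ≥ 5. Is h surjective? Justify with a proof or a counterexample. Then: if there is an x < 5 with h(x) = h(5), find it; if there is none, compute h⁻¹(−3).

Both pieces are strictly increasing (slopes 3 and 9), so each is injective on its own interval.
The left piece maps (−∞, 5) onto (−∞, 4); the right piece maps [5, ∞) onto [1, ∞).
The union (−∞, 4) ∪ [1, ∞) covers ℝ, so h is surjective.
For the follow-up: the images overlap, so an x < 5 with h(x) = h(5) exists. h(5) = 1; solving 3x − 11 = 1 for x < 5 gives x = (1 + 11)/3 = 4.

4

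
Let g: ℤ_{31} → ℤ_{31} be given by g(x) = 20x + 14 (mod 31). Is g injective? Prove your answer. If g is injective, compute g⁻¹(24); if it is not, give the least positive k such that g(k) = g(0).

Recall: g is injective when g(x_1) = g(x_2) forces x_1 = x_2.
Suppose g(x_1) = g(x_2) in ℤ_{31}. Then 20x_1 + 14 ≡ 20x_2 + 14 (mod 31), therefore 20(x_1 − x_2) ≡ 0 (mod 31).
Since gcd(20, 31) = 1, 20 is invertible modulo 31, hence x_1 − x_2 ≡ 0 (mod 31), i.e. x_1 = x_2.
So g is injective.
We now compute 20⁻¹ mod 31 explicitly. Euclid's algorithm: 31 = 1·20 + 11, 20 = 1·11 + 9, 11 = 1·9 + 2, 9 = 4·2 + 1; back-substituting gives 1 = 14·20 − 9·31, so 20⁻¹ ≡ 14 (mod 31).
Since g is injective, we find g⁻¹(24): we need 20x ≡ 24 − 14 ≡ 10 (mod 31). Using 20⁻¹ = 14: x ≡ 14·10 = 140 = 4·31 + 16, so x = 16.
Check: g(16) = 20·16 + 14 = 334 = 10·31 + 24 ≡ 24 (mod 31).

16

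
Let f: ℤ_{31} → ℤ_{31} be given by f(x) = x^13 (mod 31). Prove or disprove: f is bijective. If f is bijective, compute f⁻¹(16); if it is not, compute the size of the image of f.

8

Since 31 is prime, the nonzero elements of ℤ_{31} form a cyclic group of order 30.
As gcd(13, 30) = 1, raising to the 13th power is a bijection on this group: if a^13 ≡ b^13 then (ab^{−1})^13 = 1, and the only element of order dividing gcd(13, 30) = 1 is 1, so a = b.
With f(0) = 0 this makes f injective on all of ℤ_{31}, hence bijective (finite equal-size domain and codomain). In particular f is bijective.
Since f is bijective, we find the preimage of 16. The inverse of x ↦ x^13 on (ℤ_{31})^× is x ↦ x^7, because 13·7 = 91 = 3·30 + 1 ≡ 1 (mod 30) and x^{30} = 1 for x ≠ 0 (Fermat). So f⁻¹(16) = 16^7 mod 31.
Repeated squaring mod 31: 16^1 ≡ 16, 16^2 ≡ 16² = 256 ≡ 8, 16^4 ≡ 8² = 64 ≡ 2. Since 7 = 4 + 2 + 1, 16^7 ≡ 2·8·16: 2·8 = 16, then 16·16 = 256 ≡ 8. So 16^7 ≡ 8 (mod 31).
Hence f⁻¹(16) = 8.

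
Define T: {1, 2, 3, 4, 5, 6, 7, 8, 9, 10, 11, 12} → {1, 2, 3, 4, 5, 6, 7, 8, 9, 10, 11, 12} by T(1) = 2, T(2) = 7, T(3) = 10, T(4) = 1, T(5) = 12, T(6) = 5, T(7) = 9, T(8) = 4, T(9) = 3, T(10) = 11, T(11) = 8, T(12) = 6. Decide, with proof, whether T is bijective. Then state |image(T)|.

12

The values 2, 7, 10, 1, 12, 5, 9, 4, 3, 11, 8, 6 are a permutation of {1, 2, 3, 4, 5, 6, 7, 8, 9, 10, 11, 12}: each element appears exactly once.
So T is injective and surjective, hence bijective.
The image of T is {1, 2, 3, 4, 5, 6, 7, 8, 9, 10, 11, 12}, which has 12 elements.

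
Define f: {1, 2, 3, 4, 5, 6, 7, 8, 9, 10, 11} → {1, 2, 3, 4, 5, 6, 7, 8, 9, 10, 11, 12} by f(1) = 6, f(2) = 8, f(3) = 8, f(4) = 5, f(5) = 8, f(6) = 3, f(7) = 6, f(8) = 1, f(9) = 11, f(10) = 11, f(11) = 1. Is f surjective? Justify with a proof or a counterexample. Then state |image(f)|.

No element maps to 2, so f is not surjective.
The image of f is {1, 3, 5, 6, 8, 11}, which has 6 elements.

6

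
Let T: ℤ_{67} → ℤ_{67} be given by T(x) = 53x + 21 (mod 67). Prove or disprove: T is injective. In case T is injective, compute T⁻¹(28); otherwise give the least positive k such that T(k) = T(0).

Suppose T(u) = T(v) in ℤ_{67}. Then 53u + 21 ≡ 53v + 21 (mod 67), so 53(u − v) ≡ 0 (mod 67).
Since gcd(53, 67) = 1, 53 is invertible modulo 67, thus u − v ≡ 0 (mod 67), i.e. u = v.
So T is injective.
We now compute 53⁻¹ mod 67 explicitly. Euclid's algorithm: 67 = 1·53 + 14, 53 = 3·14 + 11, 14 = 1·11 + 3, 11 = 3·3 + 2, 3 = 1·2 + 1; back-substituting gives 1 = 43·53 − 34·67, so 53⁻¹ ≡ 43 (mod 67).
Since T is injective, we find T⁻¹(28): we need 53x ≡ 28 − 21 ≡ 7 (mod 67). Using 53⁻¹ = 43: x ≡ 43·7 = 301 = 4·67 + 33, so x = 33.
Check: T(33) = 53·33 + 21 = 1770 = 26·67 + 28 ≡ 28 (mod 67).

33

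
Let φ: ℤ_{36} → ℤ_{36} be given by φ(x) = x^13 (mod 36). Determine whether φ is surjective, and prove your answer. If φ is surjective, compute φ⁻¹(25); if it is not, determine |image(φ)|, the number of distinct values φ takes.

21

φ(0) = 0^13 = 0.
φ(6): Repeated squaring mod 36: 6^1 ≡ 6, 6^2 ≡ 6² = 36 ≡ 0, 6^4 ≡ 0² = 0, 6^8 ≡ 0² = 0. Since 13 = 8 + 4 + 1, 6^13 ≡ 0·0·6: 0·0 = 0, then 0·6 = 0. So 6^13 ≡ 0 (mod 36).
So φ(0) = φ(6) = 0 while 0 ≠ 6, therefore φ is not injective.
A non-injective map from the 36-element set ℤ_{36} to itself takes at most 35 distinct values, so it cannot be surjective. Therefore φ is not surjective.
Since φ is not surjective, we determine |image(φ)|. Computing x^13 mod 36 for each x (by repeated squaring, reducing mod 36 at every step), the values φ(0), φ(1), …, φ(35) are: 0, 1, 20, 27, 4, 5, 0, 7, 8, 9, 28, 11, 0, 13, 32, 27, 16, 17, 0, 19, 20, 9, 4, 23, 0, 25, 8, 27, 28, 29, 0, 31, 32, 9, 16, 35.
The distinct values are {0, 1, 4, 5, 7, 8, 9, 11, 13, 16, 17, 19, 20, 23, 25, 27, 28, 29, 31, 32, 35}; there are 21 of them.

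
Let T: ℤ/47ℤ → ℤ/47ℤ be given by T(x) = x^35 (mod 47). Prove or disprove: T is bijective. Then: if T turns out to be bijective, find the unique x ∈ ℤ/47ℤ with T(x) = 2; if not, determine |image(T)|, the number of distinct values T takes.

Since 47 is prime, the nonzero elements of ℤ/47ℤ form a cyclic group of order 46.
As gcd(35, 46) = 1, raising to the 35th power is a bijection on this group: if x_1^35 ≡ x_2^35 then (x_1x_2^{−1})^35 = 1, and the only element of order dividing gcd(35, 46) = 1 is 1, so x_1 = x_2.
With T(0) = 0 this makes T injective on all of ℤ/47ℤ, hence bijective (finite equal-size domain and codomain). In particular T is bijective.
Since T is bijective, we find the preimage of 2. The inverse of x ↦ x^35 on (ℤ/47ℤ)^× is x ↦ x^25, because 35·25 = 875 = 19·46 + 1 ≡ 1 (mod 46) and x^{46} = 1 for x ≠ 0 (Fermat). So T⁻¹(2) = 2^25 mod 47.
Repeated squaring mod 47: 2^1 ≡ 2, 2^2 ≡ 2² = 4, 2^4 ≡ 4² = 16, 2^8 ≡ 16² = 256 ≡ 21, 2^16 ≡ 21² = 441 ≡ 18. Since 25 = 16 + 8 + 1, 2^25 ≡ 18·21·2: 18·21 = 378 ≡ 2, then 2·2 = 4. So 2^25 ≡ 4 (mod 47).
Hence T⁻¹(2) = 4.

4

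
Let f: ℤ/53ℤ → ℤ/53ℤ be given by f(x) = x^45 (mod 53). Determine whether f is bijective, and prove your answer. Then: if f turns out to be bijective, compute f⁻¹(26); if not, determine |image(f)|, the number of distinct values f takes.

39

Since 53 is prime, the nonzero elements of ℤ/53ℤ form a cyclic group of order 52.
As gcd(45, 52) = 1, raising to the 45th power is a bijection on this group: if s^45 ≡ t^45 then (st^{−1})^45 = 1, and the only element of order dividing gcd(45, 52) = 1 is 1, so s = t.
With f(0) = 0 this makes f injective on all of ℤ/53ℤ, hence bijective (finite equal-size domain and codomain). In particular f is bijective.
Since f is bijective, we find the preimage of 26. The inverse of x ↦ x^45 on (ℤ/53ℤ)^× is x ↦ x^37, because 45·37 = 1665 = 32·52 + 1 ≡ 1 (mod 52) and x^{52} = 1 for x ≠ 0 (Fermat). So f⁻¹(26) = 26^37 mod 53.
Repeated squaring mod 53: 26^1 ≡ 26, 26^2 ≡ 26² = 676 ≡ 40, 26^4 ≡ 40² = 1600 ≡ 10, 26^8 ≡ 10² = 100 ≡ 47, 26^16 ≡ 47² = 2209 ≡ 36, 26^32 ≡ 36² = 1296 ≡ 24. Since 37 = 32 + 4 + 1, 26^37 ≡ 24·10·26: 24·10 = 240 ≡ 28, then 28·26 = 728 ≡ 39. So 26^37 ≡ 39 (mod 53).
Hence f⁻¹(26) = 39.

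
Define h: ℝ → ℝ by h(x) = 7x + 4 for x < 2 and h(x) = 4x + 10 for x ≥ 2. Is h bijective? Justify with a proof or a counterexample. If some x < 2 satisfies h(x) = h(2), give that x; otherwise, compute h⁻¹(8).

Both pieces are strictly increasing (slopes 7 and 4), so each is injective on its own interval.
The left piece maps (−∞, 2) onto (−∞, 18); the right piece maps [2, ∞) onto [18, ∞).
Since 18 = 18, the images partition ℝ: h is injective and surjective, hence bijective.
Because the two images are disjoint, no x < 2 has h(x) = h(2), so we compute h⁻¹(8): 8 lies in (−∞, 18), so solve 7x + 4 = 8: x = (8 − 4)/7 = 4/7.

4/7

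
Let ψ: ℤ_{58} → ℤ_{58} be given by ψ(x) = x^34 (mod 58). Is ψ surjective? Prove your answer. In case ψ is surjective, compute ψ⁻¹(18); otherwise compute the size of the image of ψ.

ψ(28): Repeated squaring mod 58: 28^1 ≡ 28, 28^2 ≡ 28² = 784 ≡ 30, 28^4 ≡ 30² = 900 ≡ 30, 28^8 ≡ 30² = 900 ≡ 30, 28^16 ≡ 30² = 900 ≡ 30, 28^32 ≡ 30² = 900 ≡ 30. Since 34 = 32 + 2, 28^34 ≡ 30·30: 30·30 = 900 ≡ 30. So 28^34 ≡ 30 (mod 58).
ψ(30): Repeated squaring mod 58: 30^1 ≡ 30, 30^2 ≡ 30² = 900 ≡ 30, 30^4 ≡ 30² = 900 ≡ 30, 30^8 ≡ 30² = 900 ≡ 30, 30^16 ≡ 30² = 900 ≡ 30, 30^32 ≡ 30² = 900 ≡ 30. Since 34 = 32 + 2, 30^34 ≡ 30·30: 30·30 = 900 ≡ 30. So 30^34 ≡ 30 (mod 58).
So ψ(28) = ψ(30) = 30 while 28 ≠ 30, therefore ψ is not injective.
A non-injective map from the 58-element set ℤ_{58} to itself takes at most 57 distinct values, so it cannot be surjective. Therefore ψ is not surjective.
Since ψ is not surjective, we determine |image(ψ)|. Computing x^34 mod 58 for each x (by repeated squaring, reducing mod 58 at every step), the values ψ(0), ψ(1), …, ψ(57) are: 0, 1, 6, 33, 36, 23, 24, 25, 42, 45, 22, 9, 28, 49, 34, 5, 20, 57, 38, 51, 16, 13, 54, 53, 52, 7, 4, 35, 30, 29, 30, 35, 4, 7, 52, 53, 54, 13, 16, 51, 38, 57, 20, 5, 34, 49, 28, 9, 22, 45, 42, 25, 24, 23, 36, 33, 6, 1.
The distinct values are {0, 1, 4, 5, 6, 7, 9, 13, 16, 20, 22, 23, 24, 25, 28, 29, 30, 33, 34, 35, 36, 38, 42, 45, 49, 51, 52, 53, 54, 57}; there are 30 of them.

30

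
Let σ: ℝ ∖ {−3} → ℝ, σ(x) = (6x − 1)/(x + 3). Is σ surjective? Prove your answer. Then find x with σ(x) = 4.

13/2

If σ(x) = 6, cross-multiplying gives 1(6x − 1) = 6(x + 3), which simplifies to −1 = 18 — false.  So 6 has no preimage and σ is not surjective.
Solving σ(x) = 4: cross-multiplying gives 6x − 1 = 4(x + 3), which rearranges to 2x = 13, so x = 13/2.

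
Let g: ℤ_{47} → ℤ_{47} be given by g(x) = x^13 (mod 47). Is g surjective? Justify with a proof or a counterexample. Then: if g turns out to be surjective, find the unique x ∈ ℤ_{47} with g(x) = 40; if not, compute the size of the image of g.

Since 47 is prime, the nonzero elements of ℤ_{47} form a cyclic group of order 46.
As gcd(13, 46) = 1, raising to the 13th power is a bijection on this group: if x_1^13 ≡ x_2^13 then (x_1x_2^{−1})^13 = 1, and the only element of order dividing gcd(13, 46) = 1 is 1, so x_1 = x_2.
With g(0) = 0 this makes g injective on all of ℤ_{47}, hence bijective (finite equal-size domain and codomain). In particular g is surjective.
Since g is surjective, we find the preimage of 40. The inverse of x ↦ x^13 on (ℤ_{47})^× is x ↦ x^39, because 13·39 = 507 = 11·46 + 1 ≡ 1 (mod 46) and x^{46} = 1 for x ≠ 0 (Fermat). So g⁻¹(40) = 40^39 mod 47.
Repeated squaring mod 47: 40^1 ≡ 40, 40^2 ≡ 40² = 1600 ≡ 2, 40^4 ≡ 2² = 4, 40^8 ≡ 4² = 16, 40^16 ≡ 16² = 256 ≡ 21, 40^32 ≡ 21² = 441 ≡ 18. Since 39 = 32 + 4 + 2 + 1, 40^39 ≡ 18·4·2·40: 18·4 = 72 ≡ 25, then 25·2 = 50 ≡ 3, then 3·40 = 120 ≡ 26. So 40^39 ≡ 26 (mod 47).
Hence g⁻¹(40) = 26.

26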